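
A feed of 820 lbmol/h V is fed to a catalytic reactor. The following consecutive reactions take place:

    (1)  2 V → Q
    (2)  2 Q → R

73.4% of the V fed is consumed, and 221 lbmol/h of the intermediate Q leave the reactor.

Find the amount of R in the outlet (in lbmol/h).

Conversion of V: V consumed = 2ξ₁ = 0.734 × 820 → ξ₁ = 300.9 lbmol/h.
Q balance: n_Q = 0 + 1ξ₁ − 2ξ₂ = 221 → ξ₂ = (1·300.9 − 221)/2 = 39.97 lbmol/h.
Outlet amounts (n = n₀ + Σ ν·ξ):
  V: 820 − 2(300.9) = 218.1
  Q: 0 + 1(300.9) − 2(39.97) = 221
  R: 0 + 1(39.97) = 39.97

40 lbmol/h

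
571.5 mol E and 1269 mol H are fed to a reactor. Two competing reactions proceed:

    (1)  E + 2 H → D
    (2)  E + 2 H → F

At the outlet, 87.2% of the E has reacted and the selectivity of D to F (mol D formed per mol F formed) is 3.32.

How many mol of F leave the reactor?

115 mol

Conversion of E: E consumed = 0.872 × 571.5 = 498.3 mol = 1ξ₁ + 1ξ₂.
Selectivity: 1ξ₁ / (1ξ₂) = 3.32 → ξ₁ = 3.32 ξ₂.
Substitute: (1·3.32 + 1) ξ₂ = 498.3 → ξ₂ = 115.4 mol, ξ₁ = 383 mol.
Outlet amounts (n = n₀ + Σ ν·ξ):
  E: 571.5 − 1(383) − 1(115.4) = 73.15
  H: 1269 − 2(383) − 2(115.4) = 272.3
  D: 0 + 1(383) = 383
  F: 0 + 1(115.4) = 115.4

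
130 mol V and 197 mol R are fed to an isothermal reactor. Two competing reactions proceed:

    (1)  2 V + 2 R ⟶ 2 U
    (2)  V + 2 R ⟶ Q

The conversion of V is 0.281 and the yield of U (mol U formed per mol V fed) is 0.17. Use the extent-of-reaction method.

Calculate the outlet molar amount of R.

146 mol

Yield of U: 2ξ₁ / 130 = 0.17 → ξ₁ = 11.05 mol.
Conversion of V: 2ξ₁ + 1ξ₂ = 0.281 × 130 = 36.53 → ξ₂ = 14.43 mol.
Outlet amounts (n = n₀ + Σ ν·ξ):
  V: 130 − 2(11.05) − 1(14.43) = 93.47
  R: 197 − 2(11.05) − 2(14.43) = 146
  U: 0 + 2(11.05) = 22.1
  Q: 0 + 1(14.43) = 14.43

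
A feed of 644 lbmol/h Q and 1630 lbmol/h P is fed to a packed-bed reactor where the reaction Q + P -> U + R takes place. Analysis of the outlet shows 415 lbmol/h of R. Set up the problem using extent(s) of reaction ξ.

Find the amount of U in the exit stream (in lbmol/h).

For R: n = n₀ + 1ξ → 415 = 0 + 1ξ, giving ξ = 415 lbmol/h.
Outlet amounts (n = n₀ + ν ξ):
  Q: 644 − 1(415) = 229
  P: 1630 − 1(415) = 1215
  U: 0 + 1(415) = 415
  R: 0 + 1(415) = 415

415 lbmol/h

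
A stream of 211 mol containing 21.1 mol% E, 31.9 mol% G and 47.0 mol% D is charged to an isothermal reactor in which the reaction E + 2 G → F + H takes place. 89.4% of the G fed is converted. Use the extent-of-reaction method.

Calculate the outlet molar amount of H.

30.1 mol

G reacted = 0.894 × 67.31 = 60.17 mol; ν_G = −2, so ξ = 60.17/2 = 30.09 mol.
Outlet amounts (n = n₀ + ν ξ):
  E: 44.52 − 1(30.09) = 14.43
  G: 67.31 − 2(30.09) = 7.135
  F: 0 + 1(30.09) = 30.09
  H: 0 + 1(30.09) = 30.09
  D: 99.17 (inert)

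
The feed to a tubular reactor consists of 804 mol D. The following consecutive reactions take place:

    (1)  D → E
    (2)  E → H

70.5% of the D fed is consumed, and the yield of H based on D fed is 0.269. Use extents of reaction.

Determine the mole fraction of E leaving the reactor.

Conversion of D: D consumed = 1ξ₁ = 0.705 × 804 → ξ₁ = 566.8 mol.
Yield of H: 1ξ₂ / 804 = 0.269 → ξ₂ = 216.3 mol.
Outlet amounts (n = n₀ + Σ ν·ξ):
  D: 804 − 1(566.8) = 237.2
  E: 0 + 1(566.8) − 1(216.3) = 350.5
  H: 0 + 1(216.3) = 216.3
Total out = 804 mol; y_E = 350.5 / 804 = 0.436.

0.436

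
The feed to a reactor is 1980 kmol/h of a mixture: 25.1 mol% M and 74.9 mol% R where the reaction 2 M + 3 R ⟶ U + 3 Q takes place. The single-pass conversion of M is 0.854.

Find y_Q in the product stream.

0.36

M reacted = 0.854 × 497 = 424.4 kmol/h; ν_M = −2, so ξ = 424.4/2 = 212.2 kmol/h.
Outlet amounts (n = n₀ + ν ξ):
  M: 497 − 2(212.2) = 72.56
  R: 1483 − 3(212.2) = 846.4
  U: 0 + 1(212.2) = 212.2
  Q: 0 + 3(212.2) = 636.6
Total out = 1768 kmol/h; y_Q = 636.6 / 1768 = 0.3601.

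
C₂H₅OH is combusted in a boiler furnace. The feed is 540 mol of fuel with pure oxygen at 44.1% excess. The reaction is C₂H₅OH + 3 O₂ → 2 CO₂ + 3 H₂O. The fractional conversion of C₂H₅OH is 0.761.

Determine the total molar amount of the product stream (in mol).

Stoichiometric O₂ = 3 × 540 = 1620 mol; O₂ fed = 1620 × 1.441 = 2334 mol.
Fuel reacted = 0.761 × 540 → ξ = 410.9 mol.
Outlet (n = n₀ + ν ξ):
  C₂H₅OH: 540 − 1(410.9) = 129.1
  O₂: 2334 − 3(410.9) = 1102
  CO₂: 0 + 2(410.9) = 821.9
  H₂O: 0 + 3(410.9) = 1233
Total out = 129.1 + 1102 + 821.9 + 1233 = 3285 mol.

3290 mol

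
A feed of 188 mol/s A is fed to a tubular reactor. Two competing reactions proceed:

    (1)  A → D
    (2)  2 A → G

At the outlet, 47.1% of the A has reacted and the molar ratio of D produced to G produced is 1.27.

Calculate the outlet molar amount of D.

Conversion of A: A consumed = 0.471 × 188 = 88.55 mol/s = 1ξ₁ + 2ξ₂.
Selectivity: 1ξ₁ / (1ξ₂) = 1.27 → ξ₁ = 1.27 ξ₂.
Substitute: (1·1.27 + 2) ξ₂ = 88.55 → ξ₂ = 27.08 mol/s, ξ₁ = 34.39 mol/s.
Outlet amounts (n = n₀ + Σ ν·ξ):
  A: 188 − 1(34.39) − 2(27.08) = 99.45
  D: 0 + 1(34.39) = 34.39
  G: 0 + 1(27.08) = 27.08

34.4 mol/s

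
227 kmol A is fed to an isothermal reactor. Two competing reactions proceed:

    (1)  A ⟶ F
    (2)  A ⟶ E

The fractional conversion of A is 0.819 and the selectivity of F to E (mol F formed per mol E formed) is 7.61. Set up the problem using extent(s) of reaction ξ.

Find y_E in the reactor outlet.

Conversion of A: A consumed = 0.819 × 227 = 185.9 kmol = 1ξ₁ + 1ξ₂.
Selectivity: 1ξ₁ / (1ξ₂) = 7.61 → ξ₁ = 7.61 ξ₂.
Substitute: (1·7.61 + 1) ξ₂ = 185.9 → ξ₂ = 21.59 kmol, ξ₁ = 164.3 kmol.
Outlet amounts (n = n₀ + Σ ν·ξ):
  A: 227 − 1(164.3) − 1(21.59) = 41.09
  F: 0 + 1(164.3) = 164.3
  E: 0 + 1(21.59) = 21.59
Total out = 227 kmol; y_E = 21.59 / 227 = 0.09512.

0.0951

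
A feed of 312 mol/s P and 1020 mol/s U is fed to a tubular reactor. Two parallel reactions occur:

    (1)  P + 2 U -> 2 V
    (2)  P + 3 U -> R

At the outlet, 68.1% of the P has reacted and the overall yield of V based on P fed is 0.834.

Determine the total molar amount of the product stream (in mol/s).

955 mol/s

Yield of V: 2ξ₁ / 312 = 0.834 → ξ₁ = 130.1 mol/s.
Conversion of P: 1ξ₁ + 1ξ₂ = 0.681 × 312 = 212.5 → ξ₂ = 82.37 mol/s.
Outlet amounts (n = n₀ + Σ ν·ξ):
  P: 312 − 1(130.1) − 1(82.37) = 99.53
  U: 1020 − 2(130.1) − 3(82.37) = 512.7
  V: 0 + 2(130.1) = 260.2
  R: 0 + 1(82.37) = 82.37
Total out = 99.53 + 512.7 + 260.2 + 82.37 = 954.8 mol/s.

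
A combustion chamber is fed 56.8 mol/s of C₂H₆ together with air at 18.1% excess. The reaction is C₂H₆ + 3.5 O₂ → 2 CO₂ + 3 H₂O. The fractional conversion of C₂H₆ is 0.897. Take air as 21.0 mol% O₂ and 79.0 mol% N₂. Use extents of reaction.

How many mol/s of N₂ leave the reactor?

883 mol/s

Stoichiometric O₂ = 3.5 × 56.8 = 198.8 mol/s; O₂ fed = 198.8 × 1.181 = 234.8 mol/s.
N₂ fed = 234.8 × 79/21 = 883.2 mol/s.
Fuel reacted = 0.897 × 56.8 → ξ = 50.95 mol/s.
Outlet (n = n₀ + ν ξ):
  C₂H₆: 56.8 − 1(50.95) = 5.85
  O₂: 234.8 − 3.5(50.95) = 56.46
  N₂: 883.2 (inert)
  CO₂: 0 + 2(50.95) = 101.9
  H₂O: 0 + 3(50.95) = 152.8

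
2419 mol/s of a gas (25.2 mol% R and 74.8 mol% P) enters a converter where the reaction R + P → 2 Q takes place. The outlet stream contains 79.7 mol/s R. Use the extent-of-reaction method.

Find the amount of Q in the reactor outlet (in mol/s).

For R: n = n₀ − 1ξ → 79.7 = 609.6 − 1ξ, giving ξ = 529.9 mol/s.
Outlet amounts (n = n₀ + ν ξ):
  R: 609.6 − 1(529.9) = 79.7
  P: 1809 − 1(529.9) = 1280
  Q: 0 + 2(529.9) = 1060

1060 mol/s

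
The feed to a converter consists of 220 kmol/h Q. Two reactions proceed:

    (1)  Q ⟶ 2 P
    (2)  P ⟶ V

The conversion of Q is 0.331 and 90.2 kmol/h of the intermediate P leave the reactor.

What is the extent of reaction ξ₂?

Conversion of Q: Q consumed = 1ξ₁ = 0.331 × 220 → ξ₁ = 72.82 kmol/h.
P balance: n_P = 0 + 2ξ₁ − 1ξ₂ = 90.2 → ξ₂ = (2·72.82 − 90.2)/1 = 55.44 kmol/h.
Outlet amounts (n = n₀ + Σ ν·ξ):
  Q: 220 − 1(72.82) = 147.2
  P: 0 + 2(72.82) − 1(55.44) = 90.2
  V: 0 + 1(55.44) = 55.44

ξ₂ = 55.4 kmol/h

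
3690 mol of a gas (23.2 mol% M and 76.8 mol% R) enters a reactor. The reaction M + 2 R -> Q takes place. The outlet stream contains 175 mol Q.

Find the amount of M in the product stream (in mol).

681 mol

For Q: n = n₀ + 1ξ → 175 = 0 + 1ξ, giving ξ = 175 mol.
Outlet amounts (n = n₀ + ν ξ):
  M: 856.1 − 1(175) = 681.1
  R: 2834 − 2(175) = 2484
  Q: 0 + 1(175) = 175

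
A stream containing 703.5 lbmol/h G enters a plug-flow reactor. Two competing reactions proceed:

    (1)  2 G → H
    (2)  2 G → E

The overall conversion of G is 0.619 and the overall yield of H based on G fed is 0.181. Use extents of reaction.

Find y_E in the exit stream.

0.186

Yield of H: 1ξ₁ / 703.5 = 0.181 → ξ₁ = 127.3 lbmol/h.
Conversion of G: 2ξ₁ + 2ξ₂ = 0.619 × 703.5 = 435.5 → ξ₂ = 90.4 lbmol/h.
Outlet amounts (n = n₀ + Σ ν·ξ):
  G: 703.5 − 2(127.3) − 2(90.4) = 268
  H: 0 + 1(127.3) = 127.3
  E: 0 + 1(90.4) = 90.4
Total out = 485.8 lbmol/h; y_E = 90.4 / 485.8 = 0.1861.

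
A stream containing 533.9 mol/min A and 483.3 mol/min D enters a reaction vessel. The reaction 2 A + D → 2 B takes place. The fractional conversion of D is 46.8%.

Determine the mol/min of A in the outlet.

D reacted = 0.468 × 483.3 = 226.2 mol/min; ν_D = −1, so ξ = 226.2/1 = 226.2 mol/min.
Outlet amounts (n = n₀ + ν ξ):
  A: 533.9 − 2(226.2) = 81.53
  D: 483.3 − 1(226.2) = 257.1
  B: 0 + 2(226.2) = 452.4

81.5 mol/min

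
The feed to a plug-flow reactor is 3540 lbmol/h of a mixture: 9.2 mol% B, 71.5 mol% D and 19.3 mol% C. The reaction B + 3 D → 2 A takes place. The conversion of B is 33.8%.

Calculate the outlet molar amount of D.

B reacted = 0.338 × 325.7 = 110.1 lbmol/h; ν_B = −1, so ξ = 110.1/1 = 110.1 lbmol/h.
Outlet amounts (n = n₀ + ν ξ):
  B: 325.7 − 1(110.1) = 215.6
  D: 2531 − 3(110.1) = 2201
  A: 0 + 2(110.1) = 220.2
  C: 683.2 (inert)

2200 lbmol/h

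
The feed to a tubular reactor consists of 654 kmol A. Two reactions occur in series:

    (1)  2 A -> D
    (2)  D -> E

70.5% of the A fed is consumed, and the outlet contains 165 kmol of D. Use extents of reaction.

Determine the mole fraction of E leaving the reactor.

Conversion of A: A consumed = 2ξ₁ = 0.705 × 654 → ξ₁ = 230.5 kmol.
D balance: n_D = 0 + 1ξ₁ − 1ξ₂ = 165 → ξ₂ = (1·230.5 − 165)/1 = 65.53 kmol.
Outlet amounts (n = n₀ + Σ ν·ξ):
  A: 654 − 2(230.5) = 192.9
  D: 0 + 1(230.5) − 1(65.53) = 165
  E: 0 + 1(65.53) = 65.53
Total out = 423.5 kmol; y_E = 65.53 / 423.5 = 0.1548.

0.155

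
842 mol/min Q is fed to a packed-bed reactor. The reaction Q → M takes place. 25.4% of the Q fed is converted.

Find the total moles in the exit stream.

Q reacted = 0.254 × 842 = 213.9 mol/min; ν_Q = −1, so ξ = 213.9/1 = 213.9 mol/min.
Outlet amounts (n = n₀ + ν ξ):
  Q: 842 − 1(213.9) = 628.1
  M: 0 + 1(213.9) = 213.9
Total out = 628.1 + 213.9 = 842 mol/min.

842 mol/min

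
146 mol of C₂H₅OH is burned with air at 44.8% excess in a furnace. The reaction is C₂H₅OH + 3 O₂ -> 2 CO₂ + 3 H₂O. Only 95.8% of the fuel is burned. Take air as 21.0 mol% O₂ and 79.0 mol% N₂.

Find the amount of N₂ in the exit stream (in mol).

Stoichiometric O₂ = 3 × 146 = 438 mol; O₂ fed = 438 × 1.448 = 634.2 mol.
N₂ fed = 634.2 × 79/21 = 2386 mol.
Fuel reacted = 0.958 × 146 → ξ = 139.9 mol.
Outlet (n = n₀ + ν ξ):
  C₂H₅OH: 146 − 1(139.9) = 6.132
  O₂: 634.2 − 3(139.9) = 214.6
  N₂: 2386 (inert)
  CO₂: 0 + 2(139.9) = 279.7
  H₂O: 0 + 3(139.9) = 419.6

2390 mol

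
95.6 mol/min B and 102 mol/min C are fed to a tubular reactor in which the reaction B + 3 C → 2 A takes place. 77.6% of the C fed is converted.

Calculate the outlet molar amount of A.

C reacted = 0.776 × 102 = 79.15 mol/min; ν_C = −3, so ξ = 79.15/3 = 26.38 mol/min.
Outlet amounts (n = n₀ + ν ξ):
  B: 95.6 − 1(26.38) = 69.22
  C: 102 − 3(26.38) = 22.85
  A: 0 + 2(26.38) = 52.77

52.8 mol/min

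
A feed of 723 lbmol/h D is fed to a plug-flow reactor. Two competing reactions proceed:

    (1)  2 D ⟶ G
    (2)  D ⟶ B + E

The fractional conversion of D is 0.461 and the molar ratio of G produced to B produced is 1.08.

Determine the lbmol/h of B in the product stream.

Conversion of D: D consumed = 0.461 × 723 = 333.3 lbmol/h = 2ξ₁ + 1ξ₂.
Selectivity: 1ξ₁ / (1ξ₂) = 1.08 → ξ₁ = 1.08 ξ₂.
Substitute: (2·1.08 + 1) ξ₂ = 333.3 → ξ₂ = 105.5 lbmol/h, ξ₁ = 113.9 lbmol/h.
Outlet amounts (n = n₀ + Σ ν·ξ):
  D: 723 − 2(113.9) − 1(105.5) = 389.7
  G: 0 + 1(113.9) = 113.9
  B: 0 + 1(105.5) = 105.5
  E: 0 + 1(105.5) = 105.5

105 lbmol/h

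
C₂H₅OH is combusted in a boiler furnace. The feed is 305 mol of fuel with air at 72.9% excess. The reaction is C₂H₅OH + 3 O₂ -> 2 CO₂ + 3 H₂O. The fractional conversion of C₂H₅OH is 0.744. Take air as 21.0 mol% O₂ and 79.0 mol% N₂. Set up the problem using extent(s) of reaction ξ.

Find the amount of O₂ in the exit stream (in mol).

Stoichiometric O₂ = 3 × 305 = 915 mol; O₂ fed = 915 × 1.729 = 1582 mol.
N₂ fed = 1582 × 79/21 = 5951 mol.
Fuel reacted = 0.744 × 305 → ξ = 226.9 mol.
Outlet (n = n₀ + ν ξ):
  C₂H₅OH: 305 − 1(226.9) = 78.08
  O₂: 1582 − 3(226.9) = 901.3
  N₂: 5951 (inert)
  CO₂: 0 + 2(226.9) = 453.8
  H₂O: 0 + 3(226.9) = 680.8

901 mol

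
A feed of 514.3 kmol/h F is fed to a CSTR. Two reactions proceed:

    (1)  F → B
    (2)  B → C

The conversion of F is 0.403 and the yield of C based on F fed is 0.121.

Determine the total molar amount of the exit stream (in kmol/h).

514 kmol/h

Conversion of F: F consumed = 1ξ₁ = 0.403 × 514.3 → ξ₁ = 207.3 kmol/h.
Yield of C: 1ξ₂ / 514.3 = 0.121 → ξ₂ = 62.23 kmol/h.
Outlet amounts (n = n₀ + Σ ν·ξ):
  F: 514.3 − 1(207.3) = 307
  B: 0 + 1(207.3) − 1(62.23) = 145
  C: 0 + 1(62.23) = 62.23
Total out = 307 + 145 + 62.23 = 514.3 kmol/h.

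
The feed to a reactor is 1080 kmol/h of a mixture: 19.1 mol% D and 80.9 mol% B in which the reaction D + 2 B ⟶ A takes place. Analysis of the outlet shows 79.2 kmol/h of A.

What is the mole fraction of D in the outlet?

0.138

For A: n = n₀ + 1ξ → 79.2 = 0 + 1ξ, giving ξ = 79.2 kmol/h.
Outlet amounts (n = n₀ + ν ξ):
  D: 206.3 − 1(79.2) = 127.1
  B: 873.7 − 2(79.2) = 715.3
  A: 0 + 1(79.2) = 79.2
Total out = 921.6 kmol/h; y_D = 127.1 / 921.6 = 0.1379.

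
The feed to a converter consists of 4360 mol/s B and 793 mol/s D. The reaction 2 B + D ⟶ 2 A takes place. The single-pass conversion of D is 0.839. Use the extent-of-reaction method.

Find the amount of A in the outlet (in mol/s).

1330 mol/s

D reacted = 0.839 × 793 = 665.3 mol/s; ν_D = −1, so ξ = 665.3/1 = 665.3 mol/s.
Outlet amounts (n = n₀ + ν ξ):
  B: 4360 − 2(665.3) = 3029
  D: 793 − 1(665.3) = 127.7
  A: 0 + 2(665.3) = 1331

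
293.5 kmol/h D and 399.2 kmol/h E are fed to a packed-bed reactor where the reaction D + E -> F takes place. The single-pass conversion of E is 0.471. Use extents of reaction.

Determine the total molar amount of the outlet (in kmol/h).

505 kmol/h

E reacted = 0.471 × 399.2 = 188 kmol/h; ν_E = −1, so ξ = 188/1 = 188 kmol/h.
Outlet amounts (n = n₀ + ν ξ):
  D: 293.5 − 1(188) = 105.5
  E: 399.2 − 1(188) = 211.2
  F: 0 + 1(188) = 188
Total out = 105.5 + 211.2 + 188 = 504.7 kmol/h.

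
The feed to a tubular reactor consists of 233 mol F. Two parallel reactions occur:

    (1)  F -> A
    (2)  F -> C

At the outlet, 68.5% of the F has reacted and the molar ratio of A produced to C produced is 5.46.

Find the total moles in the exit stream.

Conversion of F: F consumed = 0.685 × 233 = 159.6 mol = 1ξ₁ + 1ξ₂.
Selectivity: 1ξ₁ / (1ξ₂) = 5.46 → ξ₁ = 5.46 ξ₂.
Substitute: (1·5.46 + 1) ξ₂ = 159.6 → ξ₂ = 24.71 mol, ξ₁ = 134.9 mol.
Outlet amounts (n = n₀ + Σ ν·ξ):
  F: 233 − 1(134.9) − 1(24.71) = 73.39
  A: 0 + 1(134.9) = 134.9
  C: 0 + 1(24.71) = 24.71
Total out = 73.39 + 134.9 + 24.71 = 233 mol.

233 mol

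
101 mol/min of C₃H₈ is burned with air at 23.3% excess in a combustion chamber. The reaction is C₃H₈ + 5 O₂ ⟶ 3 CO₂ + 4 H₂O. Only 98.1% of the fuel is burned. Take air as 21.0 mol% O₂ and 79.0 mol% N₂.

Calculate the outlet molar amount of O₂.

Stoichiometric O₂ = 5 × 101 = 505 mol/min; O₂ fed = 505 × 1.233 = 622.7 mol/min.
N₂ fed = 622.7 × 79/21 = 2342 mol/min.
Fuel reacted = 0.981 × 101 → ξ = 99.08 mol/min.
Outlet (n = n₀ + ν ξ):
  C₃H₈: 101 − 1(99.08) = 1.919
  O₂: 622.7 − 5(99.08) = 127.3
  N₂: 2342 (inert)
  CO₂: 0 + 3(99.08) = 297.2
  H₂O: 0 + 4(99.08) = 396.3

127 mol/min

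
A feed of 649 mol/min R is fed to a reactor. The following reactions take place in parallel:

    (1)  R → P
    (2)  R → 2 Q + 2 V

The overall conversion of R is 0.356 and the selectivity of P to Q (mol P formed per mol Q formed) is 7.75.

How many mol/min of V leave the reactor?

Conversion of R: R consumed = 0.356 × 649 = 231 mol/min = 1ξ₁ + 1ξ₂.
Selectivity: 1ξ₁ / (2ξ₂) = 7.75 → ξ₁ = 15.5 ξ₂.
Substitute: (1·15.5 + 1) ξ₂ = 231 → ξ₂ = 14 mol/min, ξ₁ = 217 mol/min.
Outlet amounts (n = n₀ + Σ ν·ξ):
  R: 649 − 1(217) − 1(14) = 418
  P: 0 + 1(217) = 217
  Q: 0 + 2(14) = 28.01
  V: 0 + 2(14) = 28.01

28 mol/min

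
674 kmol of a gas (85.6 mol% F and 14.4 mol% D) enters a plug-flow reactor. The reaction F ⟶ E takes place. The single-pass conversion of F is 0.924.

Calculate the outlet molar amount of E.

F reacted = 0.924 × 576.9 = 533.1 kmol; ν_F = −1, so ξ = 533.1/1 = 533.1 kmol.
Outlet amounts (n = n₀ + ν ξ):
  F: 576.9 − 1(533.1) = 43.85
  E: 0 + 1(533.1) = 533.1
  D: 97.06 (inert)

533 kmol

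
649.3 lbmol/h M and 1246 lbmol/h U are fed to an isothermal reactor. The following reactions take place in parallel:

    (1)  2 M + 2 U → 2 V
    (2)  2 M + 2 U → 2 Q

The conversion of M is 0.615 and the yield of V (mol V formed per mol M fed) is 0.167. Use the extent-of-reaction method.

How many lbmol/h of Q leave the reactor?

Yield of V: 2ξ₁ / 649.3 = 0.167 → ξ₁ = 54.22 lbmol/h.
Conversion of M: 2ξ₁ + 2ξ₂ = 0.615 × 649.3 = 399.3 → ξ₂ = 145.4 lbmol/h.
Outlet amounts (n = n₀ + Σ ν·ξ):
  M: 649.3 − 2(54.22) − 2(145.4) = 250
  U: 1246 − 2(54.22) − 2(145.4) = 846.7
  V: 0 + 2(54.22) = 108.4
  Q: 0 + 2(145.4) = 290.9

291 lbmol/h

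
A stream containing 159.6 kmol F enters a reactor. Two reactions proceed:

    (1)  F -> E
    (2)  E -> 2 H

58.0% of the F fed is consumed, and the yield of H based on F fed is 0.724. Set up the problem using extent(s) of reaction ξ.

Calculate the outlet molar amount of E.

Conversion of F: F consumed = 1ξ₁ = 0.58 × 159.6 → ξ₁ = 92.57 kmol.
Yield of H: 2ξ₂ / 159.6 = 0.724 → ξ₂ = 57.78 kmol.
Outlet amounts (n = n₀ + Σ ν·ξ):
  F: 159.6 − 1(92.57) = 67.03
  E: 0 + 1(92.57) − 1(57.78) = 34.79
  H: 0 + 2(57.78) = 115.6

34.8 kmol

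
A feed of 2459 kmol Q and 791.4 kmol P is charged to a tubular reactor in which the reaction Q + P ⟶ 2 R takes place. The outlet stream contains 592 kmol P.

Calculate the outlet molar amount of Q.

2260 kmol

For P: n = n₀ − 1ξ → 592 = 791.4 − 1ξ, giving ξ = 199.4 kmol.
Outlet amounts (n = n₀ + ν ξ):
  Q: 2459 − 1(199.4) = 2260
  P: 791.4 − 1(199.4) = 592
  R: 0 + 2(199.4) = 398.8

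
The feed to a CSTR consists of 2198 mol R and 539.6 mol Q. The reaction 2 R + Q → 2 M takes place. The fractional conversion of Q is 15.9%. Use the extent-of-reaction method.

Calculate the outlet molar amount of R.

2030 mol

Q reacted = 0.159 × 539.6 = 85.8 mol; ν_Q = −1, so ξ = 85.8/1 = 85.8 mol.
Outlet amounts (n = n₀ + ν ξ):
  R: 2198 − 2(85.8) = 2026
  Q: 539.6 − 1(85.8) = 453.8
  M: 0 + 2(85.8) = 171.6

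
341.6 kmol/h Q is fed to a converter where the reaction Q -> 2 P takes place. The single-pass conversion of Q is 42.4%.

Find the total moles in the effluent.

486 kmol/h

Q reacted = 0.424 × 341.6 = 144.8 kmol/h; ν_Q = −1, so ξ = 144.8/1 = 144.8 kmol/h.
Outlet amounts (n = n₀ + ν ξ):
  Q: 341.6 − 1(144.8) = 196.8
  P: 0 + 2(144.8) = 289.7
Total out = 196.8 + 289.7 = 486.4 kmol/h.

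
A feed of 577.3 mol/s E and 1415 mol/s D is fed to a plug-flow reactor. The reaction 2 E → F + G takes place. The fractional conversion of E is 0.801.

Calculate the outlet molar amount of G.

E reacted = 0.801 × 577.3 = 462.4 mol/s; ν_E = −2, so ξ = 462.4/2 = 231.2 mol/s.
Outlet amounts (n = n₀ + ν ξ):
  E: 577.3 − 2(231.2) = 114.9
  F: 0 + 1(231.2) = 231.2
  G: 0 + 1(231.2) = 231.2
  D: 1415 (inert)

231 mol/s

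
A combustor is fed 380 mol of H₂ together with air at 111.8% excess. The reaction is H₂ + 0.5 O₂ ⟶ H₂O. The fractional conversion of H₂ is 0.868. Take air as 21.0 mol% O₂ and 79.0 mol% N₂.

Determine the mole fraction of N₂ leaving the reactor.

0.71

Stoichiometric O₂ = 0.5 × 380 = 190 mol; O₂ fed = 190 × 2.118 = 402.4 mol.
N₂ fed = 402.4 × 79/21 = 1514 mol.
Fuel reacted = 0.868 × 380 → ξ = 329.8 mol.
Outlet (n = n₀ + ν ξ):
  H₂: 380 − 1(329.8) = 50.16
  O₂: 402.4 − 0.5(329.8) = 237.5
  N₂: 1514 (inert)
  H₂O: 0 + 1(329.8) = 329.8
Total out = 2131 mol; y_N₂ = 1514 / 2131 = 0.7103.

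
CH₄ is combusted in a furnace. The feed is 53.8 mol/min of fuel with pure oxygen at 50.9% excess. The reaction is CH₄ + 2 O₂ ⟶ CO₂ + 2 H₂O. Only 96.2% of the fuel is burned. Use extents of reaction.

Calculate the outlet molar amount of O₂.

58.9 mol/min

Stoichiometric O₂ = 2 × 53.8 = 107.6 mol/min; O₂ fed = 107.6 × 1.509 = 162.4 mol/min.
Fuel reacted = 0.962 × 53.8 → ξ = 51.76 mol/min.
Outlet (n = n₀ + ν ξ):
  CH₄: 53.8 − 1(51.76) = 2.044
  O₂: 162.4 − 2(51.76) = 58.86
  CO₂: 0 + 1(51.76) = 51.76
  H₂O: 0 + 2(51.76) = 103.5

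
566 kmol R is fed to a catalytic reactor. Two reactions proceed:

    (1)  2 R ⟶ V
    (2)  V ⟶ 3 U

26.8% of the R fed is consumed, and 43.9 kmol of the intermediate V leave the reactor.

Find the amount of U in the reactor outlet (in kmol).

Conversion of R: R consumed = 2ξ₁ = 0.268 × 566 → ξ₁ = 75.84 kmol.
V balance: n_V = 0 + 1ξ₁ − 1ξ₂ = 43.9 → ξ₂ = (1·75.84 − 43.9)/1 = 31.94 kmol.
Outlet amounts (n = n₀ + Σ ν·ξ):
  R: 566 − 2(75.84) = 414.3
  V: 0 + 1(75.84) − 1(31.94) = 43.9
  U: 0 + 3(31.94) = 95.83

95.8 kmol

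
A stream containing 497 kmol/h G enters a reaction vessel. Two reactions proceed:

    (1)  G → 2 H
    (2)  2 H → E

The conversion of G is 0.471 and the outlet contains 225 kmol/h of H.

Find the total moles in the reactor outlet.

610 kmol/h

Conversion of G: G consumed = 1ξ₁ = 0.471 × 497 → ξ₁ = 234.1 kmol/h.
H balance: n_H = 0 + 2ξ₁ − 2ξ₂ = 225 → ξ₂ = (2·234.1 − 225)/2 = 121.6 kmol/h.
Outlet amounts (n = n₀ + Σ ν·ξ):
  G: 497 − 1(234.1) = 262.9
  H: 0 + 2(234.1) − 2(121.6) = 225
  E: 0 + 1(121.6) = 121.6
Total out = 262.9 + 225 + 121.6 = 609.5 kmol/h.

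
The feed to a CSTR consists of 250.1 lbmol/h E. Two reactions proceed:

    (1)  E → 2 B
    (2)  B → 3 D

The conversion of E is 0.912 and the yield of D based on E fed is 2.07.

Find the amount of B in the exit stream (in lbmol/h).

Conversion of E: E consumed = 1ξ₁ = 0.912 × 250.1 → ξ₁ = 228.1 lbmol/h.
Yield of D: 3ξ₂ / 250.1 = 2.07 → ξ₂ = 172.6 lbmol/h.
Outlet amounts (n = n₀ + Σ ν·ξ):
  E: 250.1 − 1(228.1) = 22.01
  B: 0 + 2(228.1) − 1(172.6) = 283.6
  D: 0 + 3(172.6) = 517.7

284 lbmol/h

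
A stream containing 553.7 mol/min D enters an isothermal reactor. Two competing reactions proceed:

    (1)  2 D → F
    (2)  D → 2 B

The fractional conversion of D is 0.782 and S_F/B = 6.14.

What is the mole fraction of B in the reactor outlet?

0.0934

Conversion of D: D consumed = 0.782 × 553.7 = 433 mol/min = 2ξ₁ + 1ξ₂.
Selectivity: 1ξ₁ / (2ξ₂) = 6.14 → ξ₁ = 12.28 ξ₂.
Substitute: (2·12.28 + 1) ξ₂ = 433 → ξ₂ = 16.94 mol/min, ξ₁ = 208 mol/min.
Outlet amounts (n = n₀ + Σ ν·ξ):
  D: 553.7 − 2(208) − 1(16.94) = 120.7
  F: 0 + 1(208) = 208
  B: 0 + 2(16.94) = 33.88
Total out = 362.6 mol/min; y_B = 33.88 / 362.6 = 0.09343.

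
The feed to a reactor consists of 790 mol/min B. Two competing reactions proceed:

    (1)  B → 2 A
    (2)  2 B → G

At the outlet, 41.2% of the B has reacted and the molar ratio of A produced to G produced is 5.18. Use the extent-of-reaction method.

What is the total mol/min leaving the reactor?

Conversion of B: B consumed = 0.412 × 790 = 325.5 mol/min = 1ξ₁ + 2ξ₂.
Selectivity: 2ξ₁ / (1ξ₂) = 5.18 → ξ₁ = 2.59 ξ₂.
Substitute: (1·2.59 + 2) ξ₂ = 325.5 → ξ₂ = 70.91 mol/min, ξ₁ = 183.7 mol/min.
Outlet amounts (n = n₀ + Σ ν·ξ):
  B: 790 − 1(183.7) − 2(70.91) = 464.5
  A: 0 + 2(183.7) = 367.3
  G: 0 + 1(70.91) = 70.91
Total out = 464.5 + 367.3 + 70.91 = 902.7 mol/min.

903 mol/min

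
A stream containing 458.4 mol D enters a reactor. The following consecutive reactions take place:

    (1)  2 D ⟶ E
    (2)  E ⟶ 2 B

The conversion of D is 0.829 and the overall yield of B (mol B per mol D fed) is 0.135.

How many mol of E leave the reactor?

Conversion of D: D consumed = 2ξ₁ = 0.829 × 458.4 → ξ₁ = 190 mol.
Yield of B: 2ξ₂ / 458.4 = 0.135 → ξ₂ = 30.94 mol.
Outlet amounts (n = n₀ + Σ ν·ξ):
  D: 458.4 − 2(190) = 78.39
  E: 0 + 1(190) − 1(30.94) = 159.1
  B: 0 + 2(30.94) = 61.88

159 mol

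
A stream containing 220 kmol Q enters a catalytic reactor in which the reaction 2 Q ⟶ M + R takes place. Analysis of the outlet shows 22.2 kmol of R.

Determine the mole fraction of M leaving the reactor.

0.101

For R: n = n₀ + 1ξ → 22.2 = 0 + 1ξ, giving ξ = 22.2 kmol.
Outlet amounts (n = n₀ + ν ξ):
  Q: 220 − 2(22.2) = 175.6
  M: 0 + 1(22.2) = 22.2
  R: 0 + 1(22.2) = 22.2
Total out = 220 kmol; y_M = 22.2 / 220 = 0.1009.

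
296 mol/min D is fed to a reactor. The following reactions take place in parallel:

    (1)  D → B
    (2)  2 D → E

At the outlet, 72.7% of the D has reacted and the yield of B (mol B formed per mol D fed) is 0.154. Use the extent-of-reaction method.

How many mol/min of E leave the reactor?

84.8 mol/min

Yield of B: 1ξ₁ / 296 = 0.154 → ξ₁ = 45.58 mol/min.
Conversion of D: 1ξ₁ + 2ξ₂ = 0.727 × 296 = 215.2 → ξ₂ = 84.8 mol/min.
Outlet amounts (n = n₀ + Σ ν·ξ):
  D: 296 − 1(45.58) − 2(84.8) = 80.81
  B: 0 + 1(45.58) = 45.58
  E: 0 + 1(84.8) = 84.8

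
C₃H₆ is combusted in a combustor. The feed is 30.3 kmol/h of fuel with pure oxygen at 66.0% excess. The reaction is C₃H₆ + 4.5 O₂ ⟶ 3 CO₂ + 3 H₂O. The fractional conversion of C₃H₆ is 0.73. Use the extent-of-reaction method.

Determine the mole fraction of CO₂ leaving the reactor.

0.248

Stoichiometric O₂ = 4.5 × 30.3 = 136.3 kmol/h; O₂ fed = 136.3 × 1.660 = 226.3 kmol/h.
Fuel reacted = 0.73 × 30.3 → ξ = 22.12 kmol/h.
Outlet (n = n₀ + ν ξ):
  C₃H₆: 30.3 − 1(22.12) = 8.181
  O₂: 226.3 − 4.5(22.12) = 126.8
  CO₂: 0 + 3(22.12) = 66.36
  H₂O: 0 + 3(22.12) = 66.36
Total out = 267.7 kmol/h; y_CO₂ = 66.36 / 267.7 = 0.2479.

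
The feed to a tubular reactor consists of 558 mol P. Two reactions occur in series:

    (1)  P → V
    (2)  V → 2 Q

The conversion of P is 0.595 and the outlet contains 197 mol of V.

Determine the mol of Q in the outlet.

270 mol

Conversion of P: P consumed = 1ξ₁ = 0.595 × 558 → ξ₁ = 332 mol.
V balance: n_V = 0 + 1ξ₁ − 1ξ₂ = 197 → ξ₂ = (1·332 − 197)/1 = 135 mol.
Outlet amounts (n = n₀ + Σ ν·ξ):
  P: 558 − 1(332) = 226
  V: 0 + 1(332) − 1(135) = 197
  Q: 0 + 2(135) = 270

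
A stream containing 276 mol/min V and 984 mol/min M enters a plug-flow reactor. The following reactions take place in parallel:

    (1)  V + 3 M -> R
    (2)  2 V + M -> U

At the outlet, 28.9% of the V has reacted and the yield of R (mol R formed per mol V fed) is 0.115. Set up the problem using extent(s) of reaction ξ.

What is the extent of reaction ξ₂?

ξ₂ = 24 mol/min

Yield of R: 1ξ₁ / 276 = 0.115 → ξ₁ = 31.74 mol/min.
Conversion of V: 1ξ₁ + 2ξ₂ = 0.289 × 276 = 79.76 → ξ₂ = 24.01 mol/min.
Outlet amounts (n = n₀ + Σ ν·ξ):
  V: 276 − 1(31.74) − 2(24.01) = 196.2
  M: 984 − 3(31.74) − 1(24.01) = 864.8
  R: 0 + 1(31.74) = 31.74
  U: 0 + 1(24.01) = 24.01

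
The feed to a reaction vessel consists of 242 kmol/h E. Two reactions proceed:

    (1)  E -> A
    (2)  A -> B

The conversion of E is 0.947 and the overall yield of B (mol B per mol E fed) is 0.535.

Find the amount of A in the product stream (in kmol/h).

Conversion of E: E consumed = 1ξ₁ = 0.947 × 242 → ξ₁ = 229.2 kmol/h.
Yield of B: 1ξ₂ / 242 = 0.535 → ξ₂ = 129.5 kmol/h.
Outlet amounts (n = n₀ + Σ ν·ξ):
  E: 242 − 1(229.2) = 12.83
  A: 0 + 1(229.2) − 1(129.5) = 99.7
  B: 0 + 1(129.5) = 129.5

99.7 kmol/h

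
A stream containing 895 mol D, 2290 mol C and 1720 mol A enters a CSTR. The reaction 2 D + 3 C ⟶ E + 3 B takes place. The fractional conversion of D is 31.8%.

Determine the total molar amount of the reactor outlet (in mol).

D reacted = 0.318 × 895 = 284.6 mol; ν_D = −2, so ξ = 284.6/2 = 142.3 mol.
Outlet amounts (n = n₀ + ν ξ):
  D: 895 − 2(142.3) = 610.4
  C: 2290 − 3(142.3) = 1863
  E: 0 + 1(142.3) = 142.3
  B: 0 + 3(142.3) = 426.9
  A: 1720 (inert)
Total out = 610.4 + 1863 + 142.3 + 426.9 + 1720 = 4763 mol.

4760 mol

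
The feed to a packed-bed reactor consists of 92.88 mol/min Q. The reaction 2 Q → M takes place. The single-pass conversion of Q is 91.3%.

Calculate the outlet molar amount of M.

42.4 mol/min

Q reacted = 0.913 × 92.88 = 84.8 mol/min; ν_Q = −2, so ξ = 84.8/2 = 42.4 mol/min.
Outlet amounts (n = n₀ + ν ξ):
  Q: 92.88 − 2(42.4) = 8.081
  M: 0 + 1(42.4) = 42.4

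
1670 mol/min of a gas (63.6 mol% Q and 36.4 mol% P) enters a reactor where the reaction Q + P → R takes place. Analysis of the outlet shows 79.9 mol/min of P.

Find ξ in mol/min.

ξ = 528 mol/min

For P: n = n₀ − 1ξ → 79.9 = 607.9 − 1ξ, giving ξ = 528 mol/min.
Outlet amounts (n = n₀ + ν ξ):
  Q: 1062 − 1(528) = 534.1
  P: 607.9 − 1(528) = 79.9
  R: 0 + 1(528) = 528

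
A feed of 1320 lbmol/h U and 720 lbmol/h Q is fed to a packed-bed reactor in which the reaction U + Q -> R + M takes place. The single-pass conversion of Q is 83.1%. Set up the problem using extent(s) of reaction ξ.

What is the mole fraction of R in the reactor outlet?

0.293

Q reacted = 0.831 × 720 = 598.3 lbmol/h; ν_Q = −1, so ξ = 598.3/1 = 598.3 lbmol/h.
Outlet amounts (n = n₀ + ν ξ):
  U: 1320 − 1(598.3) = 721.7
  Q: 720 − 1(598.3) = 121.7
  R: 0 + 1(598.3) = 598.3
  M: 0 + 1(598.3) = 598.3
Total out = 2040 lbmol/h; y_R = 598.3 / 2040 = 0.2933.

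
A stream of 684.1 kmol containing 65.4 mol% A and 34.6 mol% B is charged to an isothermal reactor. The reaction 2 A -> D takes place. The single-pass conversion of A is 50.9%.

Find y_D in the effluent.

A reacted = 0.509 × 447.4 = 227.7 kmol; ν_A = −2, so ξ = 227.7/2 = 113.9 kmol.
Outlet amounts (n = n₀ + ν ξ):
  A: 447.4 − 2(113.9) = 219.7
  D: 0 + 1(113.9) = 113.9
  B: 236.7 (inert)
Total out = 570.2 kmol; y_D = 113.9 / 570.2 = 0.1997.

0.2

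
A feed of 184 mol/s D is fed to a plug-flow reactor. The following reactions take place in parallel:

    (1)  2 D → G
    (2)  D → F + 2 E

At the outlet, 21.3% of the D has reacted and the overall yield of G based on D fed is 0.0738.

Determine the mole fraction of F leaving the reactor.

0.0619

Yield of G: 1ξ₁ / 184 = 0.0738 → ξ₁ = 13.58 mol/s.
Conversion of D: 2ξ₁ + 1ξ₂ = 0.213 × 184 = 39.19 → ξ₂ = 12.03 mol/s.
Outlet amounts (n = n₀ + Σ ν·ξ):
  D: 184 − 2(13.58) − 1(12.03) = 144.8
  G: 0 + 1(13.58) = 13.58
  F: 0 + 1(12.03) = 12.03
  E: 0 + 2(12.03) = 24.07
Total out = 194.5 mol/s; y_F = 12.03 / 194.5 = 0.06187.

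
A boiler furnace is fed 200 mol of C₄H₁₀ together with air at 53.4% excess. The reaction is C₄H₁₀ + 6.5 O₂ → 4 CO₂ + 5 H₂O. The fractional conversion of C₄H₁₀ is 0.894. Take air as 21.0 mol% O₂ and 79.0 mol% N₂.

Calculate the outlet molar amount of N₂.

Stoichiometric O₂ = 6.5 × 200 = 1300 mol; O₂ fed = 1300 × 1.534 = 1994 mol.
N₂ fed = 1994 × 79/21 = 7502 mol.
Fuel reacted = 0.894 × 200 → ξ = 178.8 mol.
Outlet (n = n₀ + ν ξ):
  C₄H₁₀: 200 − 1(178.8) = 21.2
  O₂: 1994 − 6.5(178.8) = 832
  N₂: 7502 (inert)
  CO₂: 0 + 4(178.8) = 715.2
  H₂O: 0 + 5(178.8) = 894

7500 mol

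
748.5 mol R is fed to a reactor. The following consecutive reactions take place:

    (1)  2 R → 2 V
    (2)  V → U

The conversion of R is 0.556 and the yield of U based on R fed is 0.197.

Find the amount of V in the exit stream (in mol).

269 mol

Conversion of R: R consumed = 2ξ₁ = 0.556 × 748.5 → ξ₁ = 208.1 mol.
Yield of U: 1ξ₂ / 748.5 = 0.197 → ξ₂ = 147.5 mol.
Outlet amounts (n = n₀ + Σ ν·ξ):
  R: 748.5 − 2(208.1) = 332.3
  V: 0 + 2(208.1) − 1(147.5) = 268.7
  U: 0 + 1(147.5) = 147.5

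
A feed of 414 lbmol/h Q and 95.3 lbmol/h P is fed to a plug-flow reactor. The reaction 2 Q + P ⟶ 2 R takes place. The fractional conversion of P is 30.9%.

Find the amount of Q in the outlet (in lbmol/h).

355 lbmol/h

P reacted = 0.309 × 95.3 = 29.45 lbmol/h; ν_P = −1, so ξ = 29.45/1 = 29.45 lbmol/h.
Outlet amounts (n = n₀ + ν ξ):
  Q: 414 − 2(29.45) = 355.1
  P: 95.3 − 1(29.45) = 65.85
  R: 0 + 2(29.45) = 58.9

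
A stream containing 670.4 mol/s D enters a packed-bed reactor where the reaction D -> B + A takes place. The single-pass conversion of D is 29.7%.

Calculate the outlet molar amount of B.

D reacted = 0.297 × 670.4 = 199.1 mol/s; ν_D = −1, so ξ = 199.1/1 = 199.1 mol/s.
Outlet amounts (n = n₀ + ν ξ):
  D: 670.4 − 1(199.1) = 471.3
  B: 0 + 1(199.1) = 199.1
  A: 0 + 1(199.1) = 199.1

199 mol/s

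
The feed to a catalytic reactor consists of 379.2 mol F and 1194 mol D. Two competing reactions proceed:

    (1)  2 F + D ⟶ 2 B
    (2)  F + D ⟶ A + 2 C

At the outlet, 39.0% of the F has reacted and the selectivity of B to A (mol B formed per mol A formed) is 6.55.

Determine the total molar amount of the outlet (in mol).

Conversion of F: F consumed = 0.39 × 379.2 = 147.9 mol = 2ξ₁ + 1ξ₂.
Selectivity: 2ξ₁ / (1ξ₂) = 6.55 → ξ₁ = 3.275 ξ₂.
Substitute: (2·3.275 + 1) ξ₂ = 147.9 → ξ₂ = 19.59 mol, ξ₁ = 64.15 mol.
Outlet amounts (n = n₀ + Σ ν·ξ):
  F: 379.2 − 2(64.15) − 1(19.59) = 231.3
  D: 1194 − 1(64.15) − 1(19.59) = 1110
  B: 0 + 2(64.15) = 128.3
  A: 0 + 1(19.59) = 19.59
  C: 0 + 2(19.59) = 39.18
Total out = 231.3 + 1110 + 128.3 + 19.59 + 39.18 = 1529 mol.

1530 mol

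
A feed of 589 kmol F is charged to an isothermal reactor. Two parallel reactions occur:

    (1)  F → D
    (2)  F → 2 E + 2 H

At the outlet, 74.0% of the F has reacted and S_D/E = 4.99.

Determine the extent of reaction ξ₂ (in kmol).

Conversion of F: F consumed = 0.74 × 589 = 435.9 kmol = 1ξ₁ + 1ξ₂.
Selectivity: 1ξ₁ / (2ξ₂) = 4.99 → ξ₁ = 9.98 ξ₂.
Substitute: (1·9.98 + 1) ξ₂ = 435.9 → ξ₂ = 39.7 kmol, ξ₁ = 396.2 kmol.
Outlet amounts (n = n₀ + Σ ν·ξ):
  F: 589 − 1(396.2) − 1(39.7) = 153.1
  D: 0 + 1(396.2) = 396.2
  E: 0 + 2(39.7) = 79.39
  H: 0 + 2(39.7) = 79.39

ξ₂ = 39.7 kmol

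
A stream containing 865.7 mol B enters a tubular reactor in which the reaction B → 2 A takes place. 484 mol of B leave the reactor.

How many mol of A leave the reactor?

For B: n = n₀ − 1ξ → 484 = 865.7 − 1ξ, giving ξ = 381.7 mol.
Outlet amounts (n = n₀ + ν ξ):
  B: 865.7 − 1(381.7) = 484
  A: 0 + 2(381.7) = 763.4

763 mol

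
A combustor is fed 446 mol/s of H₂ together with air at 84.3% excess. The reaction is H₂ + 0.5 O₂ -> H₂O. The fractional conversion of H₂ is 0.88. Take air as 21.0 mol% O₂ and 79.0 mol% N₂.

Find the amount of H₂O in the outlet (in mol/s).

392 mol/s

Stoichiometric O₂ = 0.5 × 446 = 223 mol/s; O₂ fed = 223 × 1.843 = 411 mol/s.
N₂ fed = 411 × 79/21 = 1546 mol/s.
Fuel reacted = 0.88 × 446 → ξ = 392.5 mol/s.
Outlet (n = n₀ + ν ξ):
  H₂: 446 − 1(392.5) = 53.52
  O₂: 411 − 0.5(392.5) = 214.7
  N₂: 1546 (inert)
  H₂O: 0 + 1(392.5) = 392.5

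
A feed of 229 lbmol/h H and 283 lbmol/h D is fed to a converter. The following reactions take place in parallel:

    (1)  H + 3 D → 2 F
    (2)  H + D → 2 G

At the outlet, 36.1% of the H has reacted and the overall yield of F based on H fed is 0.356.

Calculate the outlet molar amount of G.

83.8 lbmol/h

Yield of F: 2ξ₁ / 229 = 0.356 → ξ₁ = 40.76 lbmol/h.
Conversion of H: 1ξ₁ + 1ξ₂ = 0.361 × 229 = 82.67 → ξ₂ = 41.91 lbmol/h.
Outlet amounts (n = n₀ + Σ ν·ξ):
  H: 229 − 1(40.76) − 1(41.91) = 146.3
  D: 283 − 3(40.76) − 1(41.91) = 118.8
  F: 0 + 2(40.76) = 81.52
  G: 0 + 2(41.91) = 83.81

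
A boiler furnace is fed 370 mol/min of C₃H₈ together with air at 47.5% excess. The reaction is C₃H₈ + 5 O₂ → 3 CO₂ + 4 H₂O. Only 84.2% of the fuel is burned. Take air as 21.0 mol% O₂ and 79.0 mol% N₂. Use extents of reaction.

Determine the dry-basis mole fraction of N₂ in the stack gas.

0.826

Stoichiometric O₂ = 5 × 370 = 1850 mol/min; O₂ fed = 1850 × 1.475 = 2729 mol/min.
N₂ fed = 2729 × 79/21 = 10270 mol/min.
Fuel reacted = 0.842 × 370 → ξ = 311.5 mol/min.
Outlet (n = n₀ + ν ξ):
  C₃H₈: 370 − 1(311.5) = 58.46
  O₂: 2729 − 5(311.5) = 1171
  N₂: 10270 (inert)
  CO₂: 0 + 3(311.5) = 934.6
  H₂O: 0 + 4(311.5) = 1246
Dry total = 12430 mol/min; y_N₂ (dry) = 10270 / 12430 = 0.8259.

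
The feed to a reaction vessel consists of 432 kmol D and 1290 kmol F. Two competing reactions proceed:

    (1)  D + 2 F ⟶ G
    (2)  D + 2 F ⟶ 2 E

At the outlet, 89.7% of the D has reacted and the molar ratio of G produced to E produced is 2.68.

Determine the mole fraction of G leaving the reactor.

Conversion of D: D consumed = 0.897 × 432 = 387.5 kmol = 1ξ₁ + 1ξ₂.
Selectivity: 1ξ₁ / (2ξ₂) = 2.68 → ξ₁ = 5.36 ξ₂.
Substitute: (1·5.36 + 1) ξ₂ = 387.5 → ξ₂ = 60.93 kmol, ξ₁ = 326.6 kmol.
Outlet amounts (n = n₀ + Σ ν·ξ):
  D: 432 − 1(326.6) − 1(60.93) = 44.5
  F: 1290 − 2(326.6) − 2(60.93) = 515
  G: 0 + 1(326.6) = 326.6
  E: 0 + 2(60.93) = 121.9
Total out = 1008 kmol; y_G = 326.6 / 1008 = 0.324.

0.324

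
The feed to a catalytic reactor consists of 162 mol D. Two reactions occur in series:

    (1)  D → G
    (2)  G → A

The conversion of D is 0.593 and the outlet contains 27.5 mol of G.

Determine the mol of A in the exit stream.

Conversion of D: D consumed = 1ξ₁ = 0.593 × 162 → ξ₁ = 96.07 mol.
G balance: n_G = 0 + 1ξ₁ − 1ξ₂ = 27.5 → ξ₂ = (1·96.07 − 27.5)/1 = 68.57 mol.
Outlet amounts (n = n₀ + Σ ν·ξ):
  D: 162 − 1(96.07) = 65.93
  G: 0 + 1(96.07) − 1(68.57) = 27.5
  A: 0 + 1(68.57) = 68.57

68.6 mol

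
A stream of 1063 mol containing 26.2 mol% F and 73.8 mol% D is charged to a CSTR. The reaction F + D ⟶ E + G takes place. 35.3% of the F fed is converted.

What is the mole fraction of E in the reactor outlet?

F reacted = 0.353 × 278.5 = 98.31 mol; ν_F = −1, so ξ = 98.31/1 = 98.31 mol.
Outlet amounts (n = n₀ + ν ξ):
  F: 278.5 − 1(98.31) = 180.2
  D: 784.5 − 1(98.31) = 686.2
  E: 0 + 1(98.31) = 98.31
  G: 0 + 1(98.31) = 98.31
Total out = 1063 mol; y_E = 98.31 / 1063 = 0.09249.

0.0925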